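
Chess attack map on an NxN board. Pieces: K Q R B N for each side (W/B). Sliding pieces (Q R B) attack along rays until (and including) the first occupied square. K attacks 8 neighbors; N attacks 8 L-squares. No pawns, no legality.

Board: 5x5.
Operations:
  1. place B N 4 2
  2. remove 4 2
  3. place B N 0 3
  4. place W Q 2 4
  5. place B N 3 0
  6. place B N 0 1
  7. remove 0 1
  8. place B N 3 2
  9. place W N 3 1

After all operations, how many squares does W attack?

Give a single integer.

Op 1: place BN@(4,2)
Op 2: remove (4,2)
Op 3: place BN@(0,3)
Op 4: place WQ@(2,4)
Op 5: place BN@(3,0)
Op 6: place BN@(0,1)
Op 7: remove (0,1)
Op 8: place BN@(3,2)
Op 9: place WN@(3,1)
Per-piece attacks for W:
  WQ@(2,4): attacks (2,3) (2,2) (2,1) (2,0) (3,4) (4,4) (1,4) (0,4) (3,3) (4,2) (1,3) (0,2)
  WN@(3,1): attacks (4,3) (2,3) (1,2) (1,0)
Union (15 distinct): (0,2) (0,4) (1,0) (1,2) (1,3) (1,4) (2,0) (2,1) (2,2) (2,3) (3,3) (3,4) (4,2) (4,3) (4,4)

Answer: 15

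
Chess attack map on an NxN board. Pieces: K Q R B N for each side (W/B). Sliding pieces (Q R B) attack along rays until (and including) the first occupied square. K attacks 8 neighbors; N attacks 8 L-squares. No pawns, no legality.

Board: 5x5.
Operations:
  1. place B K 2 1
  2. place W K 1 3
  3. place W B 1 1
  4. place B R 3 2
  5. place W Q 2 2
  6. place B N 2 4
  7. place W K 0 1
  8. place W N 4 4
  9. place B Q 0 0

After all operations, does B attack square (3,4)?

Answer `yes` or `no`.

Op 1: place BK@(2,1)
Op 2: place WK@(1,3)
Op 3: place WB@(1,1)
Op 4: place BR@(3,2)
Op 5: place WQ@(2,2)
Op 6: place BN@(2,4)
Op 7: place WK@(0,1)
Op 8: place WN@(4,4)
Op 9: place BQ@(0,0)
Per-piece attacks for B:
  BQ@(0,0): attacks (0,1) (1,0) (2,0) (3,0) (4,0) (1,1) [ray(0,1) blocked at (0,1); ray(1,1) blocked at (1,1)]
  BK@(2,1): attacks (2,2) (2,0) (3,1) (1,1) (3,2) (3,0) (1,2) (1,0)
  BN@(2,4): attacks (3,2) (4,3) (1,2) (0,3)
  BR@(3,2): attacks (3,3) (3,4) (3,1) (3,0) (4,2) (2,2) [ray(-1,0) blocked at (2,2)]
B attacks (3,4): yes

Answer: yes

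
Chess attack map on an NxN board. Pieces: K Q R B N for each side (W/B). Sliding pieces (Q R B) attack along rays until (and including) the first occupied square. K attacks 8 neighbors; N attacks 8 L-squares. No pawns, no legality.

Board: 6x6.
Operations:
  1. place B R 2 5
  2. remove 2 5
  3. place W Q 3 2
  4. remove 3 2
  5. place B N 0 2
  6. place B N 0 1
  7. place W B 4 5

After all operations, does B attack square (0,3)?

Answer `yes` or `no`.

Answer: no

Derivation:
Op 1: place BR@(2,5)
Op 2: remove (2,5)
Op 3: place WQ@(3,2)
Op 4: remove (3,2)
Op 5: place BN@(0,2)
Op 6: place BN@(0,1)
Op 7: place WB@(4,5)
Per-piece attacks for B:
  BN@(0,1): attacks (1,3) (2,2) (2,0)
  BN@(0,2): attacks (1,4) (2,3) (1,0) (2,1)
B attacks (0,3): no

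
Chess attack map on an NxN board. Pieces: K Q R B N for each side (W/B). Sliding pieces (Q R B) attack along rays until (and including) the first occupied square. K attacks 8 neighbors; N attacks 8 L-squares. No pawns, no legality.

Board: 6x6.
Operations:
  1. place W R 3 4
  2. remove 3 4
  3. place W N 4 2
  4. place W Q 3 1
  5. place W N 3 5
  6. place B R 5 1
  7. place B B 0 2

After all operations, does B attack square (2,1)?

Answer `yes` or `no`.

Op 1: place WR@(3,4)
Op 2: remove (3,4)
Op 3: place WN@(4,2)
Op 4: place WQ@(3,1)
Op 5: place WN@(3,5)
Op 6: place BR@(5,1)
Op 7: place BB@(0,2)
Per-piece attacks for B:
  BB@(0,2): attacks (1,3) (2,4) (3,5) (1,1) (2,0) [ray(1,1) blocked at (3,5)]
  BR@(5,1): attacks (5,2) (5,3) (5,4) (5,5) (5,0) (4,1) (3,1) [ray(-1,0) blocked at (3,1)]
B attacks (2,1): no

Answer: no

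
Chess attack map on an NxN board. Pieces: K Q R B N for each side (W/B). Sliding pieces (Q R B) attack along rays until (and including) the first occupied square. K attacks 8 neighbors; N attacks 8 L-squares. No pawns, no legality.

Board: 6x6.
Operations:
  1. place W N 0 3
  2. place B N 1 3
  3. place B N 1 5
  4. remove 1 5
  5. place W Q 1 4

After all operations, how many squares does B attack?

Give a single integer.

Op 1: place WN@(0,3)
Op 2: place BN@(1,3)
Op 3: place BN@(1,5)
Op 4: remove (1,5)
Op 5: place WQ@(1,4)
Per-piece attacks for B:
  BN@(1,3): attacks (2,5) (3,4) (0,5) (2,1) (3,2) (0,1)
Union (6 distinct): (0,1) (0,5) (2,1) (2,5) (3,2) (3,4)

Answer: 6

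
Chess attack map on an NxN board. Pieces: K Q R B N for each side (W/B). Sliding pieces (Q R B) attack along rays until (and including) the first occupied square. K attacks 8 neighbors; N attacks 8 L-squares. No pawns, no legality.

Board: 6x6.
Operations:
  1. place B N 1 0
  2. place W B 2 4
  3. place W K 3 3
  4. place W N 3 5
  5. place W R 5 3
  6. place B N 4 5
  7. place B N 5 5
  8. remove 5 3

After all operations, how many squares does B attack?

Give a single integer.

Answer: 8

Derivation:
Op 1: place BN@(1,0)
Op 2: place WB@(2,4)
Op 3: place WK@(3,3)
Op 4: place WN@(3,5)
Op 5: place WR@(5,3)
Op 6: place BN@(4,5)
Op 7: place BN@(5,5)
Op 8: remove (5,3)
Per-piece attacks for B:
  BN@(1,0): attacks (2,2) (3,1) (0,2)
  BN@(4,5): attacks (5,3) (3,3) (2,4)
  BN@(5,5): attacks (4,3) (3,4)
Union (8 distinct): (0,2) (2,2) (2,4) (3,1) (3,3) (3,4) (4,3) (5,3)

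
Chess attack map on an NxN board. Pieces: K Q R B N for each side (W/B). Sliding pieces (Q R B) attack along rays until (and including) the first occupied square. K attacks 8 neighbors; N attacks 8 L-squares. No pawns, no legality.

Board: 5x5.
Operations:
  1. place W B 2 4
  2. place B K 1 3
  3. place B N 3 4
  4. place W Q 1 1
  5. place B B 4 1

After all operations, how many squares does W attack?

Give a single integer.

Op 1: place WB@(2,4)
Op 2: place BK@(1,3)
Op 3: place BN@(3,4)
Op 4: place WQ@(1,1)
Op 5: place BB@(4,1)
Per-piece attacks for W:
  WQ@(1,1): attacks (1,2) (1,3) (1,0) (2,1) (3,1) (4,1) (0,1) (2,2) (3,3) (4,4) (2,0) (0,2) (0,0) [ray(0,1) blocked at (1,3); ray(1,0) blocked at (4,1)]
  WB@(2,4): attacks (3,3) (4,2) (1,3) [ray(-1,-1) blocked at (1,3)]
Union (14 distinct): (0,0) (0,1) (0,2) (1,0) (1,2) (1,3) (2,0) (2,1) (2,2) (3,1) (3,3) (4,1) (4,2) (4,4)

Answer: 14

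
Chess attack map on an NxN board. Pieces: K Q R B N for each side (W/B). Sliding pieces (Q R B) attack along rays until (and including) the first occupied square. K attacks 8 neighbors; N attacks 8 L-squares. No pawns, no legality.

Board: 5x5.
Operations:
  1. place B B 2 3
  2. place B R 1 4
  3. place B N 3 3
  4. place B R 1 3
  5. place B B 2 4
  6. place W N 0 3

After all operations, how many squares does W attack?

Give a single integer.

Answer: 3

Derivation:
Op 1: place BB@(2,3)
Op 2: place BR@(1,4)
Op 3: place BN@(3,3)
Op 4: place BR@(1,3)
Op 5: place BB@(2,4)
Op 6: place WN@(0,3)
Per-piece attacks for W:
  WN@(0,3): attacks (2,4) (1,1) (2,2)
Union (3 distinct): (1,1) (2,2) (2,4)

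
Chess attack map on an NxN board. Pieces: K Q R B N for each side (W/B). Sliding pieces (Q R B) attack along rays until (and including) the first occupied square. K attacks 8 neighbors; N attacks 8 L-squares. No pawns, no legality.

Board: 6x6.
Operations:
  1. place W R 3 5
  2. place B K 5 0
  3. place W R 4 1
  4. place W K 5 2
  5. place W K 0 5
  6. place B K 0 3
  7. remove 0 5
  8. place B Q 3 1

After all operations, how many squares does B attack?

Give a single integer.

Answer: 20

Derivation:
Op 1: place WR@(3,5)
Op 2: place BK@(5,0)
Op 3: place WR@(4,1)
Op 4: place WK@(5,2)
Op 5: place WK@(0,5)
Op 6: place BK@(0,3)
Op 7: remove (0,5)
Op 8: place BQ@(3,1)
Per-piece attacks for B:
  BK@(0,3): attacks (0,4) (0,2) (1,3) (1,4) (1,2)
  BQ@(3,1): attacks (3,2) (3,3) (3,4) (3,5) (3,0) (4,1) (2,1) (1,1) (0,1) (4,2) (5,3) (4,0) (2,2) (1,3) (0,4) (2,0) [ray(0,1) blocked at (3,5); ray(1,0) blocked at (4,1)]
  BK@(5,0): attacks (5,1) (4,0) (4,1)
Union (20 distinct): (0,1) (0,2) (0,4) (1,1) (1,2) (1,3) (1,4) (2,0) (2,1) (2,2) (3,0) (3,2) (3,3) (3,4) (3,5) (4,0) (4,1) (4,2) (5,1) (5,3)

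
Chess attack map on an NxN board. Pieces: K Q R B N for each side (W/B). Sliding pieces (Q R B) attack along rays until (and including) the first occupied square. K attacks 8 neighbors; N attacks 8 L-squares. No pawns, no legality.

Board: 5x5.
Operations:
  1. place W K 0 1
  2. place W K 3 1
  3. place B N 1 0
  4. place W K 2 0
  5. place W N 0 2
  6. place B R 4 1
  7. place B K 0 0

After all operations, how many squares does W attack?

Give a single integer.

Op 1: place WK@(0,1)
Op 2: place WK@(3,1)
Op 3: place BN@(1,0)
Op 4: place WK@(2,0)
Op 5: place WN@(0,2)
Op 6: place BR@(4,1)
Op 7: place BK@(0,0)
Per-piece attacks for W:
  WK@(0,1): attacks (0,2) (0,0) (1,1) (1,2) (1,0)
  WN@(0,2): attacks (1,4) (2,3) (1,0) (2,1)
  WK@(2,0): attacks (2,1) (3,0) (1,0) (3,1) (1,1)
  WK@(3,1): attacks (3,2) (3,0) (4,1) (2,1) (4,2) (4,0) (2,2) (2,0)
Union (16 distinct): (0,0) (0,2) (1,0) (1,1) (1,2) (1,4) (2,0) (2,1) (2,2) (2,3) (3,0) (3,1) (3,2) (4,0) (4,1) (4,2)

Answer: 16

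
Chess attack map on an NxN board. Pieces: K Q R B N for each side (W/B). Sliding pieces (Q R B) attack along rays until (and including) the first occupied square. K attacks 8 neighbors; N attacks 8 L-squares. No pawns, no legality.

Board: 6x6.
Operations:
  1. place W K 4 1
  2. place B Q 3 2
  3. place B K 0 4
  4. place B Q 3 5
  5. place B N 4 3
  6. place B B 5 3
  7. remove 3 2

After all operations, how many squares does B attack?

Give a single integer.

Answer: 22

Derivation:
Op 1: place WK@(4,1)
Op 2: place BQ@(3,2)
Op 3: place BK@(0,4)
Op 4: place BQ@(3,5)
Op 5: place BN@(4,3)
Op 6: place BB@(5,3)
Op 7: remove (3,2)
Per-piece attacks for B:
  BK@(0,4): attacks (0,5) (0,3) (1,4) (1,5) (1,3)
  BQ@(3,5): attacks (3,4) (3,3) (3,2) (3,1) (3,0) (4,5) (5,5) (2,5) (1,5) (0,5) (4,4) (5,3) (2,4) (1,3) (0,2) [ray(1,-1) blocked at (5,3)]
  BN@(4,3): attacks (5,5) (3,5) (2,4) (5,1) (3,1) (2,2)
  BB@(5,3): attacks (4,4) (3,5) (4,2) (3,1) (2,0) [ray(-1,1) blocked at (3,5)]
Union (22 distinct): (0,2) (0,3) (0,5) (1,3) (1,4) (1,5) (2,0) (2,2) (2,4) (2,5) (3,0) (3,1) (3,2) (3,3) (3,4) (3,5) (4,2) (4,4) (4,5) (5,1) (5,3) (5,5)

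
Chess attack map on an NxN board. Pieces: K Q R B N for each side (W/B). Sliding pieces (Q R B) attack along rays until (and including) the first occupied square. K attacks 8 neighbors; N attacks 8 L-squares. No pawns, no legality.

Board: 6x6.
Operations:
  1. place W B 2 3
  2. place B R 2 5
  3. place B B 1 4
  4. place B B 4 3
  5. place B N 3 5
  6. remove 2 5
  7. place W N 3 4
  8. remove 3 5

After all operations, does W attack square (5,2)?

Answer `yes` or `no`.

Op 1: place WB@(2,3)
Op 2: place BR@(2,5)
Op 3: place BB@(1,4)
Op 4: place BB@(4,3)
Op 5: place BN@(3,5)
Op 6: remove (2,5)
Op 7: place WN@(3,4)
Op 8: remove (3,5)
Per-piece attacks for W:
  WB@(2,3): attacks (3,4) (3,2) (4,1) (5,0) (1,4) (1,2) (0,1) [ray(1,1) blocked at (3,4); ray(-1,1) blocked at (1,4)]
  WN@(3,4): attacks (5,5) (1,5) (4,2) (5,3) (2,2) (1,3)
W attacks (5,2): no

Answer: no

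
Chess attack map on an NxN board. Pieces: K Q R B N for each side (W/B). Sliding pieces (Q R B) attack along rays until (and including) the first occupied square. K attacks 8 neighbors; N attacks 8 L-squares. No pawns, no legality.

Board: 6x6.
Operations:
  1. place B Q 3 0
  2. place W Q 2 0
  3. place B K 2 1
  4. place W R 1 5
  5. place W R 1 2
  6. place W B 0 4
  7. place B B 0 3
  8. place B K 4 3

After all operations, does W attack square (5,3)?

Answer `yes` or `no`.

Answer: yes

Derivation:
Op 1: place BQ@(3,0)
Op 2: place WQ@(2,0)
Op 3: place BK@(2,1)
Op 4: place WR@(1,5)
Op 5: place WR@(1,2)
Op 6: place WB@(0,4)
Op 7: place BB@(0,3)
Op 8: place BK@(4,3)
Per-piece attacks for W:
  WB@(0,4): attacks (1,5) (1,3) (2,2) (3,1) (4,0) [ray(1,1) blocked at (1,5)]
  WR@(1,2): attacks (1,3) (1,4) (1,5) (1,1) (1,0) (2,2) (3,2) (4,2) (5,2) (0,2) [ray(0,1) blocked at (1,5)]
  WR@(1,5): attacks (1,4) (1,3) (1,2) (2,5) (3,5) (4,5) (5,5) (0,5) [ray(0,-1) blocked at (1,2)]
  WQ@(2,0): attacks (2,1) (3,0) (1,0) (0,0) (3,1) (4,2) (5,3) (1,1) (0,2) [ray(0,1) blocked at (2,1); ray(1,0) blocked at (3,0)]
W attacks (5,3): yes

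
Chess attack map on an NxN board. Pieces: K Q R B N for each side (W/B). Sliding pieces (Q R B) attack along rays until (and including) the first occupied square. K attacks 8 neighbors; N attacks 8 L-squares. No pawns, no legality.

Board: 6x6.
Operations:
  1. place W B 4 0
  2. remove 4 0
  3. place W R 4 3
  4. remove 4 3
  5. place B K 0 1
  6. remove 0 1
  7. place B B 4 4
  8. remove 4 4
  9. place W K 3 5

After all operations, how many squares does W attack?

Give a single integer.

Answer: 5

Derivation:
Op 1: place WB@(4,0)
Op 2: remove (4,0)
Op 3: place WR@(4,3)
Op 4: remove (4,3)
Op 5: place BK@(0,1)
Op 6: remove (0,1)
Op 7: place BB@(4,4)
Op 8: remove (4,4)
Op 9: place WK@(3,5)
Per-piece attacks for W:
  WK@(3,5): attacks (3,4) (4,5) (2,5) (4,4) (2,4)
Union (5 distinct): (2,4) (2,5) (3,4) (4,4) (4,5)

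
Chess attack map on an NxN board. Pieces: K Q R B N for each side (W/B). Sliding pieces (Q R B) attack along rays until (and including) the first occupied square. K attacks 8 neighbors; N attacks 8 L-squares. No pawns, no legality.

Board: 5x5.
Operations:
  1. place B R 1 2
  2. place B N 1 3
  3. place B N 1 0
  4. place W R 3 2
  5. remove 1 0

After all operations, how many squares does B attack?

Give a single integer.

Answer: 9

Derivation:
Op 1: place BR@(1,2)
Op 2: place BN@(1,3)
Op 3: place BN@(1,0)
Op 4: place WR@(3,2)
Op 5: remove (1,0)
Per-piece attacks for B:
  BR@(1,2): attacks (1,3) (1,1) (1,0) (2,2) (3,2) (0,2) [ray(0,1) blocked at (1,3); ray(1,0) blocked at (3,2)]
  BN@(1,3): attacks (3,4) (2,1) (3,2) (0,1)
Union (9 distinct): (0,1) (0,2) (1,0) (1,1) (1,3) (2,1) (2,2) (3,2) (3,4)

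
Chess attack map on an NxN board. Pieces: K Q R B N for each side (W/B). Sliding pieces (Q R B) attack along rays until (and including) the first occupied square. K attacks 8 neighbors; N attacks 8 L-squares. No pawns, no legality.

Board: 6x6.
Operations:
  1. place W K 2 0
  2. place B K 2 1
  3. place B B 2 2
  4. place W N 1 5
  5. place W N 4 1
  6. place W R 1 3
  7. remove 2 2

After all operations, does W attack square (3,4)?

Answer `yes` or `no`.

Answer: yes

Derivation:
Op 1: place WK@(2,0)
Op 2: place BK@(2,1)
Op 3: place BB@(2,2)
Op 4: place WN@(1,5)
Op 5: place WN@(4,1)
Op 6: place WR@(1,3)
Op 7: remove (2,2)
Per-piece attacks for W:
  WR@(1,3): attacks (1,4) (1,5) (1,2) (1,1) (1,0) (2,3) (3,3) (4,3) (5,3) (0,3) [ray(0,1) blocked at (1,5)]
  WN@(1,5): attacks (2,3) (3,4) (0,3)
  WK@(2,0): attacks (2,1) (3,0) (1,0) (3,1) (1,1)
  WN@(4,1): attacks (5,3) (3,3) (2,2) (2,0)
W attacks (3,4): yes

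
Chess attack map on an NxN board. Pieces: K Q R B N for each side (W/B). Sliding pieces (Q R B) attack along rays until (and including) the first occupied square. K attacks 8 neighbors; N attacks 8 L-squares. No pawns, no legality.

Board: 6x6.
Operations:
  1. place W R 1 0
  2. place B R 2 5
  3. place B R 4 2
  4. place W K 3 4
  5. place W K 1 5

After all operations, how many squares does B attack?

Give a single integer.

Op 1: place WR@(1,0)
Op 2: place BR@(2,5)
Op 3: place BR@(4,2)
Op 4: place WK@(3,4)
Op 5: place WK@(1,5)
Per-piece attacks for B:
  BR@(2,5): attacks (2,4) (2,3) (2,2) (2,1) (2,0) (3,5) (4,5) (5,5) (1,5) [ray(-1,0) blocked at (1,5)]
  BR@(4,2): attacks (4,3) (4,4) (4,5) (4,1) (4,0) (5,2) (3,2) (2,2) (1,2) (0,2)
Union (17 distinct): (0,2) (1,2) (1,5) (2,0) (2,1) (2,2) (2,3) (2,4) (3,2) (3,5) (4,0) (4,1) (4,3) (4,4) (4,5) (5,2) (5,5)

Answer: 17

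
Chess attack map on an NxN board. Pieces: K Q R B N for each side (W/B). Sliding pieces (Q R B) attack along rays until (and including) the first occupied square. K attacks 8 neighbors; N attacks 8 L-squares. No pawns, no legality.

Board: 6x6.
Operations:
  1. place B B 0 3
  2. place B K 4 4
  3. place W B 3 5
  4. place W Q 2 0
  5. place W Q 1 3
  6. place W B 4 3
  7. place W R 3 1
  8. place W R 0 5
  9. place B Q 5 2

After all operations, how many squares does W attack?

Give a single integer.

Answer: 30

Derivation:
Op 1: place BB@(0,3)
Op 2: place BK@(4,4)
Op 3: place WB@(3,5)
Op 4: place WQ@(2,0)
Op 5: place WQ@(1,3)
Op 6: place WB@(4,3)
Op 7: place WR@(3,1)
Op 8: place WR@(0,5)
Op 9: place BQ@(5,2)
Per-piece attacks for W:
  WR@(0,5): attacks (0,4) (0,3) (1,5) (2,5) (3,5) [ray(0,-1) blocked at (0,3); ray(1,0) blocked at (3,5)]
  WQ@(1,3): attacks (1,4) (1,5) (1,2) (1,1) (1,0) (2,3) (3,3) (4,3) (0,3) (2,4) (3,5) (2,2) (3,1) (0,4) (0,2) [ray(1,0) blocked at (4,3); ray(-1,0) blocked at (0,3); ray(1,1) blocked at (3,5); ray(1,-1) blocked at (3,1)]
  WQ@(2,0): attacks (2,1) (2,2) (2,3) (2,4) (2,5) (3,0) (4,0) (5,0) (1,0) (0,0) (3,1) (1,1) (0,2) [ray(1,1) blocked at (3,1)]
  WR@(3,1): attacks (3,2) (3,3) (3,4) (3,5) (3,0) (4,1) (5,1) (2,1) (1,1) (0,1) [ray(0,1) blocked at (3,5)]
  WB@(3,5): attacks (4,4) (2,4) (1,3) [ray(1,-1) blocked at (4,4); ray(-1,-1) blocked at (1,3)]
  WB@(4,3): attacks (5,4) (5,2) (3,4) (2,5) (3,2) (2,1) (1,0) [ray(1,-1) blocked at (5,2)]
Union (30 distinct): (0,0) (0,1) (0,2) (0,3) (0,4) (1,0) (1,1) (1,2) (1,3) (1,4) (1,5) (2,1) (2,2) (2,3) (2,4) (2,5) (3,0) (3,1) (3,2) (3,3) (3,4) (3,5) (4,0) (4,1) (4,3) (4,4) (5,0) (5,1) (5,2) (5,4)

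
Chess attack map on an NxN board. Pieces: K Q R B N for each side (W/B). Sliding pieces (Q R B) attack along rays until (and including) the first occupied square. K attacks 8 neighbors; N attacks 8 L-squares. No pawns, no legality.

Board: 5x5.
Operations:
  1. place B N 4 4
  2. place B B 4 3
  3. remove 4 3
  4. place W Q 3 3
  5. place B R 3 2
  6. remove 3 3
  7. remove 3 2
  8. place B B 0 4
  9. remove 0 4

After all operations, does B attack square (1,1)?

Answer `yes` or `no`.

Op 1: place BN@(4,4)
Op 2: place BB@(4,3)
Op 3: remove (4,3)
Op 4: place WQ@(3,3)
Op 5: place BR@(3,2)
Op 6: remove (3,3)
Op 7: remove (3,2)
Op 8: place BB@(0,4)
Op 9: remove (0,4)
Per-piece attacks for B:
  BN@(4,4): attacks (3,2) (2,3)
B attacks (1,1): no

Answer: no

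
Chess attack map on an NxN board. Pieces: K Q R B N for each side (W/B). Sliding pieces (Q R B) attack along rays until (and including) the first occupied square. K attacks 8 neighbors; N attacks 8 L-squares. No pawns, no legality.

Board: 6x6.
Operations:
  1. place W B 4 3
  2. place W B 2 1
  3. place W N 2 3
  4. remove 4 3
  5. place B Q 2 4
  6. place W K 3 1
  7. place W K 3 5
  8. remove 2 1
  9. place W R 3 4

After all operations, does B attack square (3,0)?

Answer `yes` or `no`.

Answer: no

Derivation:
Op 1: place WB@(4,3)
Op 2: place WB@(2,1)
Op 3: place WN@(2,3)
Op 4: remove (4,3)
Op 5: place BQ@(2,4)
Op 6: place WK@(3,1)
Op 7: place WK@(3,5)
Op 8: remove (2,1)
Op 9: place WR@(3,4)
Per-piece attacks for B:
  BQ@(2,4): attacks (2,5) (2,3) (3,4) (1,4) (0,4) (3,5) (3,3) (4,2) (5,1) (1,5) (1,3) (0,2) [ray(0,-1) blocked at (2,3); ray(1,0) blocked at (3,4); ray(1,1) blocked at (3,5)]
B attacks (3,0): no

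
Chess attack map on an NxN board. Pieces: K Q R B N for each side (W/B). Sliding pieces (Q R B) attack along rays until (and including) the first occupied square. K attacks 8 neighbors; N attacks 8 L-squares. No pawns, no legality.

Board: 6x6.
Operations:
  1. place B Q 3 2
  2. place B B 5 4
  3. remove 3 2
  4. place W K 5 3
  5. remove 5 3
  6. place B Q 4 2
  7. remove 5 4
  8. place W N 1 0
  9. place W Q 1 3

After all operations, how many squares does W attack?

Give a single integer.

Op 1: place BQ@(3,2)
Op 2: place BB@(5,4)
Op 3: remove (3,2)
Op 4: place WK@(5,3)
Op 5: remove (5,3)
Op 6: place BQ@(4,2)
Op 7: remove (5,4)
Op 8: place WN@(1,0)
Op 9: place WQ@(1,3)
Per-piece attacks for W:
  WN@(1,0): attacks (2,2) (3,1) (0,2)
  WQ@(1,3): attacks (1,4) (1,5) (1,2) (1,1) (1,0) (2,3) (3,3) (4,3) (5,3) (0,3) (2,4) (3,5) (2,2) (3,1) (4,0) (0,4) (0,2) [ray(0,-1) blocked at (1,0)]
Union (17 distinct): (0,2) (0,3) (0,4) (1,0) (1,1) (1,2) (1,4) (1,5) (2,2) (2,3) (2,4) (3,1) (3,3) (3,5) (4,0) (4,3) (5,3)

Answer: 17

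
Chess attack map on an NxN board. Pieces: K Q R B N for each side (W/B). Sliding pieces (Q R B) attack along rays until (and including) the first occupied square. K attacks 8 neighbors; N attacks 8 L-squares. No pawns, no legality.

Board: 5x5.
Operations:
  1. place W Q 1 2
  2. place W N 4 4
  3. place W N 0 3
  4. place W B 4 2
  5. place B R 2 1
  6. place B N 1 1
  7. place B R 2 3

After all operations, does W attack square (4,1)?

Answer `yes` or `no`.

Answer: no

Derivation:
Op 1: place WQ@(1,2)
Op 2: place WN@(4,4)
Op 3: place WN@(0,3)
Op 4: place WB@(4,2)
Op 5: place BR@(2,1)
Op 6: place BN@(1,1)
Op 7: place BR@(2,3)
Per-piece attacks for W:
  WN@(0,3): attacks (2,4) (1,1) (2,2)
  WQ@(1,2): attacks (1,3) (1,4) (1,1) (2,2) (3,2) (4,2) (0,2) (2,3) (2,1) (0,3) (0,1) [ray(0,-1) blocked at (1,1); ray(1,0) blocked at (4,2); ray(1,1) blocked at (2,3); ray(1,-1) blocked at (2,1); ray(-1,1) blocked at (0,3)]
  WB@(4,2): attacks (3,3) (2,4) (3,1) (2,0)
  WN@(4,4): attacks (3,2) (2,3)
W attacks (4,1): no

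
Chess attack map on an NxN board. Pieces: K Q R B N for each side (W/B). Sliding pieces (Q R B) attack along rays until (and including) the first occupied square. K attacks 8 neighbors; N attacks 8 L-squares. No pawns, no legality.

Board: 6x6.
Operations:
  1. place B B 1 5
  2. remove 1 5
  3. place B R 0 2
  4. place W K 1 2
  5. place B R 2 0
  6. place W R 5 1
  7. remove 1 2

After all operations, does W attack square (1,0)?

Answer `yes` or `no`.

Op 1: place BB@(1,5)
Op 2: remove (1,5)
Op 3: place BR@(0,2)
Op 4: place WK@(1,2)
Op 5: place BR@(2,0)
Op 6: place WR@(5,1)
Op 7: remove (1,2)
Per-piece attacks for W:
  WR@(5,1): attacks (5,2) (5,3) (5,4) (5,5) (5,0) (4,1) (3,1) (2,1) (1,1) (0,1)
W attacks (1,0): no

Answer: no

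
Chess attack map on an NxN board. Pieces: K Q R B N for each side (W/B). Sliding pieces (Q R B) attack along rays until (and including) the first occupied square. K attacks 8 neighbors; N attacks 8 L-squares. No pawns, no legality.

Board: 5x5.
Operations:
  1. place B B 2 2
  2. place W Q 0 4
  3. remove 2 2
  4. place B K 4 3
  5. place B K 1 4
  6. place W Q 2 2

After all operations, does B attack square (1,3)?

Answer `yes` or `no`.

Op 1: place BB@(2,2)
Op 2: place WQ@(0,4)
Op 3: remove (2,2)
Op 4: place BK@(4,3)
Op 5: place BK@(1,4)
Op 6: place WQ@(2,2)
Per-piece attacks for B:
  BK@(1,4): attacks (1,3) (2,4) (0,4) (2,3) (0,3)
  BK@(4,3): attacks (4,4) (4,2) (3,3) (3,4) (3,2)
B attacks (1,3): yes

Answer: yes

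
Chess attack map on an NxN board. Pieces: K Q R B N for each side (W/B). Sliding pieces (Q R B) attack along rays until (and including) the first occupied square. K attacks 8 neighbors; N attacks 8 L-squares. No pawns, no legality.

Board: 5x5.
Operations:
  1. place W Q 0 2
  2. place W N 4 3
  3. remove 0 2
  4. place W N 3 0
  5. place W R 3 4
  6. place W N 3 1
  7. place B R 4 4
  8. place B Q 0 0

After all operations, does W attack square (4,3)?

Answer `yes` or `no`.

Answer: yes

Derivation:
Op 1: place WQ@(0,2)
Op 2: place WN@(4,3)
Op 3: remove (0,2)
Op 4: place WN@(3,0)
Op 5: place WR@(3,4)
Op 6: place WN@(3,1)
Op 7: place BR@(4,4)
Op 8: place BQ@(0,0)
Per-piece attacks for W:
  WN@(3,0): attacks (4,2) (2,2) (1,1)
  WN@(3,1): attacks (4,3) (2,3) (1,2) (1,0)
  WR@(3,4): attacks (3,3) (3,2) (3,1) (4,4) (2,4) (1,4) (0,4) [ray(0,-1) blocked at (3,1); ray(1,0) blocked at (4,4)]
  WN@(4,3): attacks (2,4) (3,1) (2,2)
W attacks (4,3): yes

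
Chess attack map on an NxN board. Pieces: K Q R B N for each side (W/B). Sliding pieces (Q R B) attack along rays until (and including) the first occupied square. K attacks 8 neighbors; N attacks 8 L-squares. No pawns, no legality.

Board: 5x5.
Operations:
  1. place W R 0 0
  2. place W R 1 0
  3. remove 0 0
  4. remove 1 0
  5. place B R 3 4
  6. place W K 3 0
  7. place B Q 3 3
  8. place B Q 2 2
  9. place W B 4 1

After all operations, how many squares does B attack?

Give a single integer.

Op 1: place WR@(0,0)
Op 2: place WR@(1,0)
Op 3: remove (0,0)
Op 4: remove (1,0)
Op 5: place BR@(3,4)
Op 6: place WK@(3,0)
Op 7: place BQ@(3,3)
Op 8: place BQ@(2,2)
Op 9: place WB@(4,1)
Per-piece attacks for B:
  BQ@(2,2): attacks (2,3) (2,4) (2,1) (2,0) (3,2) (4,2) (1,2) (0,2) (3,3) (3,1) (4,0) (1,3) (0,4) (1,1) (0,0) [ray(1,1) blocked at (3,3)]
  BQ@(3,3): attacks (3,4) (3,2) (3,1) (3,0) (4,3) (2,3) (1,3) (0,3) (4,4) (4,2) (2,4) (2,2) [ray(0,1) blocked at (3,4); ray(0,-1) blocked at (3,0); ray(-1,-1) blocked at (2,2)]
  BR@(3,4): attacks (3,3) (4,4) (2,4) (1,4) (0,4) [ray(0,-1) blocked at (3,3)]
Union (22 distinct): (0,0) (0,2) (0,3) (0,4) (1,1) (1,2) (1,3) (1,4) (2,0) (2,1) (2,2) (2,3) (2,4) (3,0) (3,1) (3,2) (3,3) (3,4) (4,0) (4,2) (4,3) (4,4)

Answer: 22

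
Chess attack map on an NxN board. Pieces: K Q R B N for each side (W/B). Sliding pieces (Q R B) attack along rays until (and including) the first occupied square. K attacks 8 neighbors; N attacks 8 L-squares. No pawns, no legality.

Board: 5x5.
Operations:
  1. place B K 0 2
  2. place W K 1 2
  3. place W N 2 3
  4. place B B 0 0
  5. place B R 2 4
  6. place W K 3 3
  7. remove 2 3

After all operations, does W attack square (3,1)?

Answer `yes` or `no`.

Op 1: place BK@(0,2)
Op 2: place WK@(1,2)
Op 3: place WN@(2,3)
Op 4: place BB@(0,0)
Op 5: place BR@(2,4)
Op 6: place WK@(3,3)
Op 7: remove (2,3)
Per-piece attacks for W:
  WK@(1,2): attacks (1,3) (1,1) (2,2) (0,2) (2,3) (2,1) (0,3) (0,1)
  WK@(3,3): attacks (3,4) (3,2) (4,3) (2,3) (4,4) (4,2) (2,4) (2,2)
W attacks (3,1): no

Answer: no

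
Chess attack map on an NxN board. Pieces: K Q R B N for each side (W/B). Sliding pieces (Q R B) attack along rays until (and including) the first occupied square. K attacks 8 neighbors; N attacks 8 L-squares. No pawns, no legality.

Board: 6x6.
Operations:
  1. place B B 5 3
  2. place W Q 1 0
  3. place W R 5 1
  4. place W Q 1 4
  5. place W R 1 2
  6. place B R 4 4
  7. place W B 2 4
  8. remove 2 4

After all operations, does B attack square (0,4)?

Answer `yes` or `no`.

Op 1: place BB@(5,3)
Op 2: place WQ@(1,0)
Op 3: place WR@(5,1)
Op 4: place WQ@(1,4)
Op 5: place WR@(1,2)
Op 6: place BR@(4,4)
Op 7: place WB@(2,4)
Op 8: remove (2,4)
Per-piece attacks for B:
  BR@(4,4): attacks (4,5) (4,3) (4,2) (4,1) (4,0) (5,4) (3,4) (2,4) (1,4) [ray(-1,0) blocked at (1,4)]
  BB@(5,3): attacks (4,4) (4,2) (3,1) (2,0) [ray(-1,1) blocked at (4,4)]
B attacks (0,4): no

Answer: no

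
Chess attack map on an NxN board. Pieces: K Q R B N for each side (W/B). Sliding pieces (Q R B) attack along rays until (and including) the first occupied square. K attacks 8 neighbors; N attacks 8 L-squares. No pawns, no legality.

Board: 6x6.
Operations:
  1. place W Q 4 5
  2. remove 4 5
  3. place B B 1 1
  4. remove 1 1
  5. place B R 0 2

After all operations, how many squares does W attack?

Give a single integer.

Answer: 0

Derivation:
Op 1: place WQ@(4,5)
Op 2: remove (4,5)
Op 3: place BB@(1,1)
Op 4: remove (1,1)
Op 5: place BR@(0,2)
Per-piece attacks for W:
Union (0 distinct): (none)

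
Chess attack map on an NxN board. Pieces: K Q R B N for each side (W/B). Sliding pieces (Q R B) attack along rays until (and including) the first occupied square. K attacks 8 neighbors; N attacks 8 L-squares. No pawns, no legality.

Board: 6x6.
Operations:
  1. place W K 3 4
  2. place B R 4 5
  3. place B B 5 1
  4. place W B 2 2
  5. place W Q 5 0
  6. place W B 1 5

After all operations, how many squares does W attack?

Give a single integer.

Op 1: place WK@(3,4)
Op 2: place BR@(4,5)
Op 3: place BB@(5,1)
Op 4: place WB@(2,2)
Op 5: place WQ@(5,0)
Op 6: place WB@(1,5)
Per-piece attacks for W:
  WB@(1,5): attacks (2,4) (3,3) (4,2) (5,1) (0,4) [ray(1,-1) blocked at (5,1)]
  WB@(2,2): attacks (3,3) (4,4) (5,5) (3,1) (4,0) (1,3) (0,4) (1,1) (0,0)
  WK@(3,4): attacks (3,5) (3,3) (4,4) (2,4) (4,5) (4,3) (2,5) (2,3)
  WQ@(5,0): attacks (5,1) (4,0) (3,0) (2,0) (1,0) (0,0) (4,1) (3,2) (2,3) (1,4) (0,5) [ray(0,1) blocked at (5,1)]
Union (24 distinct): (0,0) (0,4) (0,5) (1,0) (1,1) (1,3) (1,4) (2,0) (2,3) (2,4) (2,5) (3,0) (3,1) (3,2) (3,3) (3,5) (4,0) (4,1) (4,2) (4,3) (4,4) (4,5) (5,1) (5,5)

Answer: 24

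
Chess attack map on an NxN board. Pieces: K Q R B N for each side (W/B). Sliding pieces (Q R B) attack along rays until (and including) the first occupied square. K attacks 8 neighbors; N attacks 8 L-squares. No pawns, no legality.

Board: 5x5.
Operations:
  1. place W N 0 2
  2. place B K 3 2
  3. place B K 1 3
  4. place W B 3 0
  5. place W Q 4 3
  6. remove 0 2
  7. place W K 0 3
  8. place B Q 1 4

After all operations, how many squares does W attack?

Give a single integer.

Op 1: place WN@(0,2)
Op 2: place BK@(3,2)
Op 3: place BK@(1,3)
Op 4: place WB@(3,0)
Op 5: place WQ@(4,3)
Op 6: remove (0,2)
Op 7: place WK@(0,3)
Op 8: place BQ@(1,4)
Per-piece attacks for W:
  WK@(0,3): attacks (0,4) (0,2) (1,3) (1,4) (1,2)
  WB@(3,0): attacks (4,1) (2,1) (1,2) (0,3) [ray(-1,1) blocked at (0,3)]
  WQ@(4,3): attacks (4,4) (4,2) (4,1) (4,0) (3,3) (2,3) (1,3) (3,4) (3,2) [ray(-1,0) blocked at (1,3); ray(-1,-1) blocked at (3,2)]
Union (15 distinct): (0,2) (0,3) (0,4) (1,2) (1,3) (1,4) (2,1) (2,3) (3,2) (3,3) (3,4) (4,0) (4,1) (4,2) (4,4)

Answer: 15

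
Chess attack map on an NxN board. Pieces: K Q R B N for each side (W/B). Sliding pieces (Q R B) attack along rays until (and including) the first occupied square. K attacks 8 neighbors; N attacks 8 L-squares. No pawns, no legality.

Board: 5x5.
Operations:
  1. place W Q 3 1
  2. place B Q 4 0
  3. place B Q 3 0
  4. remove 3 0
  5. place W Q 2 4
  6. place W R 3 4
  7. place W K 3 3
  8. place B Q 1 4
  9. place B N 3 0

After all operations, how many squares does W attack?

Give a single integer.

Op 1: place WQ@(3,1)
Op 2: place BQ@(4,0)
Op 3: place BQ@(3,0)
Op 4: remove (3,0)
Op 5: place WQ@(2,4)
Op 6: place WR@(3,4)
Op 7: place WK@(3,3)
Op 8: place BQ@(1,4)
Op 9: place BN@(3,0)
Per-piece attacks for W:
  WQ@(2,4): attacks (2,3) (2,2) (2,1) (2,0) (3,4) (1,4) (3,3) (1,3) (0,2) [ray(1,0) blocked at (3,4); ray(-1,0) blocked at (1,4); ray(1,-1) blocked at (3,3)]
  WQ@(3,1): attacks (3,2) (3,3) (3,0) (4,1) (2,1) (1,1) (0,1) (4,2) (4,0) (2,2) (1,3) (0,4) (2,0) [ray(0,1) blocked at (3,3); ray(0,-1) blocked at (3,0); ray(1,-1) blocked at (4,0)]
  WK@(3,3): attacks (3,4) (3,2) (4,3) (2,3) (4,4) (4,2) (2,4) (2,2)
  WR@(3,4): attacks (3,3) (4,4) (2,4) [ray(0,-1) blocked at (3,3); ray(-1,0) blocked at (2,4)]
Union (20 distinct): (0,1) (0,2) (0,4) (1,1) (1,3) (1,4) (2,0) (2,1) (2,2) (2,3) (2,4) (3,0) (3,2) (3,3) (3,4) (4,0) (4,1) (4,2) (4,3) (4,4)

Answer: 20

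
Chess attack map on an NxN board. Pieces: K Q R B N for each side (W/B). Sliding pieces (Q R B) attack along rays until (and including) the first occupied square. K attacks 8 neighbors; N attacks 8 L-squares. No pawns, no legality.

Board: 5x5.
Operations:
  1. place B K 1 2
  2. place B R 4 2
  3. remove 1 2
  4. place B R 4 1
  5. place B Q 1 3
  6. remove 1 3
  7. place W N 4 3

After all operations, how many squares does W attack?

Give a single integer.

Op 1: place BK@(1,2)
Op 2: place BR@(4,2)
Op 3: remove (1,2)
Op 4: place BR@(4,1)
Op 5: place BQ@(1,3)
Op 6: remove (1,3)
Op 7: place WN@(4,3)
Per-piece attacks for W:
  WN@(4,3): attacks (2,4) (3,1) (2,2)
Union (3 distinct): (2,2) (2,4) (3,1)

Answer: 3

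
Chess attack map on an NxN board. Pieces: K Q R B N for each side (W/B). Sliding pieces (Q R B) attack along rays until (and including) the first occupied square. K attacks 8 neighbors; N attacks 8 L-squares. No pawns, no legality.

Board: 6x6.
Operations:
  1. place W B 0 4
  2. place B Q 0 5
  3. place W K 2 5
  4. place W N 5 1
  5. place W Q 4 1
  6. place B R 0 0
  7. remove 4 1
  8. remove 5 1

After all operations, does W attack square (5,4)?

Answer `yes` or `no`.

Answer: no

Derivation:
Op 1: place WB@(0,4)
Op 2: place BQ@(0,5)
Op 3: place WK@(2,5)
Op 4: place WN@(5,1)
Op 5: place WQ@(4,1)
Op 6: place BR@(0,0)
Op 7: remove (4,1)
Op 8: remove (5,1)
Per-piece attacks for W:
  WB@(0,4): attacks (1,5) (1,3) (2,2) (3,1) (4,0)
  WK@(2,5): attacks (2,4) (3,5) (1,5) (3,4) (1,4)
W attacks (5,4): no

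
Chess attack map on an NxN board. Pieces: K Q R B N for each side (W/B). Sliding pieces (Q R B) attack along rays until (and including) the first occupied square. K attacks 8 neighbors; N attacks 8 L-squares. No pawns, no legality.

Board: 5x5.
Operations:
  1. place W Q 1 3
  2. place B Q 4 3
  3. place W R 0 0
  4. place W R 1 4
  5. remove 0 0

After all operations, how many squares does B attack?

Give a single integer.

Answer: 11

Derivation:
Op 1: place WQ@(1,3)
Op 2: place BQ@(4,3)
Op 3: place WR@(0,0)
Op 4: place WR@(1,4)
Op 5: remove (0,0)
Per-piece attacks for B:
  BQ@(4,3): attacks (4,4) (4,2) (4,1) (4,0) (3,3) (2,3) (1,3) (3,4) (3,2) (2,1) (1,0) [ray(-1,0) blocked at (1,3)]
Union (11 distinct): (1,0) (1,3) (2,1) (2,3) (3,2) (3,3) (3,4) (4,0) (4,1) (4,2) (4,4)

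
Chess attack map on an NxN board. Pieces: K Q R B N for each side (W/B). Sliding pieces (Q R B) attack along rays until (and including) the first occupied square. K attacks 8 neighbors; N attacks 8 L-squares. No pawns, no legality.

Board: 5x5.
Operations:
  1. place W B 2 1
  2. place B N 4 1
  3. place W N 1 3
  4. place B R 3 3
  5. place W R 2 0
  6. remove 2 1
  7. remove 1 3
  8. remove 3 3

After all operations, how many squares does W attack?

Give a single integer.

Answer: 8

Derivation:
Op 1: place WB@(2,1)
Op 2: place BN@(4,1)
Op 3: place WN@(1,3)
Op 4: place BR@(3,3)
Op 5: place WR@(2,0)
Op 6: remove (2,1)
Op 7: remove (1,3)
Op 8: remove (3,3)
Per-piece attacks for W:
  WR@(2,0): attacks (2,1) (2,2) (2,3) (2,4) (3,0) (4,0) (1,0) (0,0)
Union (8 distinct): (0,0) (1,0) (2,1) (2,2) (2,3) (2,4) (3,0) (4,0)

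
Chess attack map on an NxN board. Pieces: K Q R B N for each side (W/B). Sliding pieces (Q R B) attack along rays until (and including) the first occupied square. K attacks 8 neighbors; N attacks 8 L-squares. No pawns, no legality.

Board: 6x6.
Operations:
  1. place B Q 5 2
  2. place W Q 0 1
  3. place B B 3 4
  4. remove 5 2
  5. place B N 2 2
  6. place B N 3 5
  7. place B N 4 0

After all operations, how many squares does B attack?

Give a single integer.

Answer: 16

Derivation:
Op 1: place BQ@(5,2)
Op 2: place WQ@(0,1)
Op 3: place BB@(3,4)
Op 4: remove (5,2)
Op 5: place BN@(2,2)
Op 6: place BN@(3,5)
Op 7: place BN@(4,0)
Per-piece attacks for B:
  BN@(2,2): attacks (3,4) (4,3) (1,4) (0,3) (3,0) (4,1) (1,0) (0,1)
  BB@(3,4): attacks (4,5) (4,3) (5,2) (2,5) (2,3) (1,2) (0,1) [ray(-1,-1) blocked at (0,1)]
  BN@(3,5): attacks (4,3) (5,4) (2,3) (1,4)
  BN@(4,0): attacks (5,2) (3,2) (2,1)
Union (16 distinct): (0,1) (0,3) (1,0) (1,2) (1,4) (2,1) (2,3) (2,5) (3,0) (3,2) (3,4) (4,1) (4,3) (4,5) (5,2) (5,4)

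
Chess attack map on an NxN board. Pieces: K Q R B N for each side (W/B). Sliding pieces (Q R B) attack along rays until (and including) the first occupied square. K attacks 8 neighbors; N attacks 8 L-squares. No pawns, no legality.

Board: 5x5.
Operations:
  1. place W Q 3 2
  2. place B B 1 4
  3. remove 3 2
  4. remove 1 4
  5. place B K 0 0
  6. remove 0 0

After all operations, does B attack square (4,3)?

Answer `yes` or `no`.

Answer: no

Derivation:
Op 1: place WQ@(3,2)
Op 2: place BB@(1,4)
Op 3: remove (3,2)
Op 4: remove (1,4)
Op 5: place BK@(0,0)
Op 6: remove (0,0)
Per-piece attacks for B:
B attacks (4,3): no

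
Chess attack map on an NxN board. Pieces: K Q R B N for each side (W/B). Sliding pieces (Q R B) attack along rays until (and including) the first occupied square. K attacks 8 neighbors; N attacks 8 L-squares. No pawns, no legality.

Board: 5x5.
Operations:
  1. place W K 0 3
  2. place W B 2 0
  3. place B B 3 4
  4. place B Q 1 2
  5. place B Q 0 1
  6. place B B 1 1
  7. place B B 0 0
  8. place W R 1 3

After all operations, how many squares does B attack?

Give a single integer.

Answer: 19

Derivation:
Op 1: place WK@(0,3)
Op 2: place WB@(2,0)
Op 3: place BB@(3,4)
Op 4: place BQ@(1,2)
Op 5: place BQ@(0,1)
Op 6: place BB@(1,1)
Op 7: place BB@(0,0)
Op 8: place WR@(1,3)
Per-piece attacks for B:
  BB@(0,0): attacks (1,1) [ray(1,1) blocked at (1,1)]
  BQ@(0,1): attacks (0,2) (0,3) (0,0) (1,1) (1,2) (1,0) [ray(0,1) blocked at (0,3); ray(0,-1) blocked at (0,0); ray(1,0) blocked at (1,1); ray(1,1) blocked at (1,2)]
  BB@(1,1): attacks (2,2) (3,3) (4,4) (2,0) (0,2) (0,0) [ray(1,-1) blocked at (2,0); ray(-1,-1) blocked at (0,0)]
  BQ@(1,2): attacks (1,3) (1,1) (2,2) (3,2) (4,2) (0,2) (2,3) (3,4) (2,1) (3,0) (0,3) (0,1) [ray(0,1) blocked at (1,3); ray(0,-1) blocked at (1,1); ray(1,1) blocked at (3,4); ray(-1,1) blocked at (0,3); ray(-1,-1) blocked at (0,1)]
  BB@(3,4): attacks (4,3) (2,3) (1,2) [ray(-1,-1) blocked at (1,2)]
Union (19 distinct): (0,0) (0,1) (0,2) (0,3) (1,0) (1,1) (1,2) (1,3) (2,0) (2,1) (2,2) (2,3) (3,0) (3,2) (3,3) (3,4) (4,2) (4,3) (4,4)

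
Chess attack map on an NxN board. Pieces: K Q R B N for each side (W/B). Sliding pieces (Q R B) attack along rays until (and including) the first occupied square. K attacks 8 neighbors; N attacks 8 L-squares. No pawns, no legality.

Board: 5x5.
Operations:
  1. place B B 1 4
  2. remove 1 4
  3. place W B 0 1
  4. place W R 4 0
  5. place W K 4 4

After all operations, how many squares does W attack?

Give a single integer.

Answer: 12

Derivation:
Op 1: place BB@(1,4)
Op 2: remove (1,4)
Op 3: place WB@(0,1)
Op 4: place WR@(4,0)
Op 5: place WK@(4,4)
Per-piece attacks for W:
  WB@(0,1): attacks (1,2) (2,3) (3,4) (1,0)
  WR@(4,0): attacks (4,1) (4,2) (4,3) (4,4) (3,0) (2,0) (1,0) (0,0) [ray(0,1) blocked at (4,4)]
  WK@(4,4): attacks (4,3) (3,4) (3,3)
Union (12 distinct): (0,0) (1,0) (1,2) (2,0) (2,3) (3,0) (3,3) (3,4) (4,1) (4,2) (4,3) (4,4)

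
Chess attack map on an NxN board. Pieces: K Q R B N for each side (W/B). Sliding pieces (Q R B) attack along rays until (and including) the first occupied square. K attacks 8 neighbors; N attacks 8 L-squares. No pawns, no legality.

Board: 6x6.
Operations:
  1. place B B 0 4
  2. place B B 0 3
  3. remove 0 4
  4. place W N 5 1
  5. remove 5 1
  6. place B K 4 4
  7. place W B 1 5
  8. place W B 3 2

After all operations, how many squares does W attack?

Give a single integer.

Op 1: place BB@(0,4)
Op 2: place BB@(0,3)
Op 3: remove (0,4)
Op 4: place WN@(5,1)
Op 5: remove (5,1)
Op 6: place BK@(4,4)
Op 7: place WB@(1,5)
Op 8: place WB@(3,2)
Per-piece attacks for W:
  WB@(1,5): attacks (2,4) (3,3) (4,2) (5,1) (0,4)
  WB@(3,2): attacks (4,3) (5,4) (4,1) (5,0) (2,3) (1,4) (0,5) (2,1) (1,0)
Union (14 distinct): (0,4) (0,5) (1,0) (1,4) (2,1) (2,3) (2,4) (3,3) (4,1) (4,2) (4,3) (5,0) (5,1) (5,4)

Answer: 14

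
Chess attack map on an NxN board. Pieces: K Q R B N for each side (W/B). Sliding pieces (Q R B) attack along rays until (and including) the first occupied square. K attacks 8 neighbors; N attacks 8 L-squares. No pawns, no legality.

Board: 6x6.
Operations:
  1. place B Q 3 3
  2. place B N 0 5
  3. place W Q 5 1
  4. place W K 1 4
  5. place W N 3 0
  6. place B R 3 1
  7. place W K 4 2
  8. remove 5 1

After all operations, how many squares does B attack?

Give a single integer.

Op 1: place BQ@(3,3)
Op 2: place BN@(0,5)
Op 3: place WQ@(5,1)
Op 4: place WK@(1,4)
Op 5: place WN@(3,0)
Op 6: place BR@(3,1)
Op 7: place WK@(4,2)
Op 8: remove (5,1)
Per-piece attacks for B:
  BN@(0,5): attacks (1,3) (2,4)
  BR@(3,1): attacks (3,2) (3,3) (3,0) (4,1) (5,1) (2,1) (1,1) (0,1) [ray(0,1) blocked at (3,3); ray(0,-1) blocked at (3,0)]
  BQ@(3,3): attacks (3,4) (3,5) (3,2) (3,1) (4,3) (5,3) (2,3) (1,3) (0,3) (4,4) (5,5) (4,2) (2,4) (1,5) (2,2) (1,1) (0,0) [ray(0,-1) blocked at (3,1); ray(1,-1) blocked at (4,2)]
Union (23 distinct): (0,0) (0,1) (0,3) (1,1) (1,3) (1,5) (2,1) (2,2) (2,3) (2,4) (3,0) (3,1) (3,2) (3,3) (3,4) (3,5) (4,1) (4,2) (4,3) (4,4) (5,1) (5,3) (5,5)

Answer: 23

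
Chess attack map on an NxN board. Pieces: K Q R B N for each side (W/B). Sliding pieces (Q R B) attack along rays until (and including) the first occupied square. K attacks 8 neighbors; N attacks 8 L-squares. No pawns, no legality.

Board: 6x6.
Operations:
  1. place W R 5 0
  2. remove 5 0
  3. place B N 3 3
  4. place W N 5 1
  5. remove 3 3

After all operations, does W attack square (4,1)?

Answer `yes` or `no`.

Op 1: place WR@(5,0)
Op 2: remove (5,0)
Op 3: place BN@(3,3)
Op 4: place WN@(5,1)
Op 5: remove (3,3)
Per-piece attacks for W:
  WN@(5,1): attacks (4,3) (3,2) (3,0)
W attacks (4,1): no

Answer: no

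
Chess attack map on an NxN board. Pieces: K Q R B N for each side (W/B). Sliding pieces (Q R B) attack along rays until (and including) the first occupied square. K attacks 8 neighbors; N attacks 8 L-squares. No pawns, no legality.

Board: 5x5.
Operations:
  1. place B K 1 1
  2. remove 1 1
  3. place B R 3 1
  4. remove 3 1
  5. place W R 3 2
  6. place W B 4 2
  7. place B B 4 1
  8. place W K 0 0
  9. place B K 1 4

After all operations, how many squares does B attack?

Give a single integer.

Answer: 7

Derivation:
Op 1: place BK@(1,1)
Op 2: remove (1,1)
Op 3: place BR@(3,1)
Op 4: remove (3,1)
Op 5: place WR@(3,2)
Op 6: place WB@(4,2)
Op 7: place BB@(4,1)
Op 8: place WK@(0,0)
Op 9: place BK@(1,4)
Per-piece attacks for B:
  BK@(1,4): attacks (1,3) (2,4) (0,4) (2,3) (0,3)
  BB@(4,1): attacks (3,2) (3,0) [ray(-1,1) blocked at (3,2)]
Union (7 distinct): (0,3) (0,4) (1,3) (2,3) (2,4) (3,0) (3,2)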